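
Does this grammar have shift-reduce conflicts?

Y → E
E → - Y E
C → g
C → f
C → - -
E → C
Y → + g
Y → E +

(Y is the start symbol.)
Yes — I4: [Y → E .] vs [Y → E . +]; I9: [C → - - .] vs [C → . - -]

Augment with Y' → Y and build the canonical LR(0) collection (I0 = CLOSURE({[Y' → . Y]}), then GOTO on every symbol after a dot until no new states appear). It has 13 states:
  I0: { [C → . - -], [C → . f], [C → . g], [E → . - Y E], [E → . C], [Y → . + g], [Y → . E +], [Y → . E], [Y' → . Y] }  — shift
  I1: { [Y → + . g] }  — shift
  I2: { [C → - . -], [C → . - -], [C → . f], [C → . g], [E → - . Y E], [E → . - Y E], [E → . C], [Y → . + g], [Y → . E +], [Y → . E] }  — shift
  I3: { [E → C .] }  — reduce
  I4: { [Y → E . +], [Y → E .] }  — shift, reduce
  I5: { [Y' → Y .] }  — accept
  I6: { [C → f .] }  — reduce
  I7: { [C → g .] }  — reduce
  I8: { [Y → E + .] }  — reduce
  I9: { [C → - - .], [C → - . -], [C → . - -], [C → . f], [C → . g], [E → - . Y E], [E → . - Y E], [E → . C], [Y → . + g], [Y → . E +], [Y → . E] }  — shift, reduce
  I10: { [C → . - -], [C → . f], [C → . g], [E → - Y . E], [E → . - Y E], [E → . C] }  — shift
  I11: { [E → - Y E .] }  — reduce
  I12: { [Y → + g .] }  — reduce

I4 contains reduce item [Y → E .] and shift item [Y → E . +] — shift-reduce conflict.
I9 contains reduce item [C → - - .] and shift items [C → . - -], [C → - . -], [C → . f], [C → . g], [E → . - Y E], [Y → . + g] — shift-reduce conflict.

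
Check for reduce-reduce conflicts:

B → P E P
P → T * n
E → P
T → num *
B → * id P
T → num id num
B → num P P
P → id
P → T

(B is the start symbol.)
No reduce-reduce conflicts

A reduce-reduce conflict occurs when an LR(0) state has two complete items [A → α .] and [B → β .] — both call for a reduction, and with no lookahead the parser cannot choose between them.

Augment with B' → B and build the canonical LR(0) collection (I0 = CLOSURE({[B' → . B]}), then GOTO on every symbol after a dot until no new states appear). It has 21 states:
  I0: { [B → . * id P], [B → . P E P], [B → . num P P], [B' → . B], [P → . T * n], [P → . T], [P → . id], [T → . num *], [T → . num id num] }  — shift
  I1: { [B → * . id P] }  — shift
  I2: { [B' → B .] }  — accept
  I3: { [B → P . E P], [E → . P], [P → . T * n], [P → . T], [P → . id], [T → . num *], [T → . num id num] }  — shift
  I4: { [P → T . * n], [P → T .] }  — shift, reduce
  I5: { [P → id .] }  — reduce
  I6: { [B → num . P P], [P → . T * n], [P → . T], [P → . id], [T → . num *], [T → . num id num], [T → num . *], [T → num . id num] }  — shift
  I7: { [T → num * .] }  — reduce
  I8: { [B → num P . P], [P → . T * n], [P → . T], [P → . id], [T → . num *], [T → . num id num] }  — shift
  I9: { [P → id .], [T → num id . num] }  — shift, reduce
  I10: { [T → num . *], [T → num . id num] }  — shift
  I11: { [T → num id . num] }  — shift
  I12: { [T → num id num .] }  — reduce
  I13: { [B → num P P .] }  — reduce
  I14: { [P → T * . n] }  — shift
  I15: { [P → T * n .] }  — reduce
  I16: { [B → P E . P], [P → . T * n], [P → . T], [P → . id], [T → . num *], [T → . num id num] }  — shift
  I17: { [E → P .] }  — reduce
  I18: { [B → P E P .] }  — reduce
  I19: { [B → * id . P], [P → . T * n], [P → . T], [P → . id], [T → . num *], [T → . num id num] }  — shift
  I20: { [B → * id P .] }  — reduce

No state contains more than one complete item.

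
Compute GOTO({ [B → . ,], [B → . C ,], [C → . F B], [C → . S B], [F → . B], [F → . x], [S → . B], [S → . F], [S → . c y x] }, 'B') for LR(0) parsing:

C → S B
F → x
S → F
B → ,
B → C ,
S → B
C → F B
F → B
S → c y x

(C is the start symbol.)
{ [F → B .], [S → B .] }

GOTO(I, 'B') = CLOSURE({ [A → αX.β] : [A → α.Xβ] ∈ I, X = 'B' })

Items with dot before 'B', with the dot advanced:
  [F → . B] → [F → B .]
  [S → . B] → [S → B .]
Closure adds nothing (no advanced item has the dot before a non-terminal).

GOTO = { [F → B .], [S → B .] }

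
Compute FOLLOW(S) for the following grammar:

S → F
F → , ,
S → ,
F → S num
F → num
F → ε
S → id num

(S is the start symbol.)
{ $, 'num' }

To compute FOLLOW(S), find every occurrence of S on a right-hand side N → α S β: add FIRST(β) \ {ε}, and if β is empty or nullable also add FOLLOW(N). Iterate to a fixed point.

S is the start symbol, so $ ∈ FOLLOW(S).
In F → S num: S is followed by num, add FIRST(num) \ {ε} = { 'num' }

Taking the union: FOLLOW(S) = { $, 'num' }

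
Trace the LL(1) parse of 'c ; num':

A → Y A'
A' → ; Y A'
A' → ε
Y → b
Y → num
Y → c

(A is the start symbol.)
Stack is shown with the top on the left.

Stack     Input      Action
---------------------------
A $       c ; num $  output A → Y A'
Y A' $    c ; num $  output Y → c
c A' $    c ; num $  match 'c'
A' $      ; num $    output A' → ; Y A'
; Y A' $  ; num $    match ';'
Y A' $    num $      output Y → num
num A' $  num $      match 'num'
A' $      $          output A' → ε
$         $          accept

The string is accepted.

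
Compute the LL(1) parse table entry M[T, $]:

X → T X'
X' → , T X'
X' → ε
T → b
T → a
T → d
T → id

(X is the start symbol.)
Empty (error entry)

To find M[T, $], we find productions for T where $ is in the predict set (PREDICT(N → α) = (FIRST(α) \ {ε}) ∪ (FOLLOW(N) if α ⇒* ε)).

T → b: PREDICT = { 'b' }
T → a: PREDICT = { 'a' }
T → d: PREDICT = { 'd' }
T → id: PREDICT = { 'id' }

M[T, $] is empty (no production applies)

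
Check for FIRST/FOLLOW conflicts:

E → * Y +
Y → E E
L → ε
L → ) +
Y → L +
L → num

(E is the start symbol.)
A FIRST/FOLLOW conflict occurs when a non-terminal N has a nullable alternative N → β (β ⇒* ε) and another alternative N → α with FIRST(α) ∩ FOLLOW(N) ≠ ∅: on such a lookahead the parser cannot decide between expanding α and letting N vanish via β.

Nullable non-terminals: L.

L: nullable alternative(s) L → ε; FOLLOW(L) = { '+' }
  L → ε: FIRST \ {ε} = { } — this is the only nullable alternative, skip
  L → ) +: FIRST \ {ε} = { ')' } — disjoint from FOLLOW(L)
  L → num: FIRST \ {ε} = { 'num' } — disjoint from FOLLOW(L)

E, Y have no nullable alternative, so no FIRST/FOLLOW check is needed there.

No FIRST/FOLLOW conflicts found.

Answer: No FIRST/FOLLOW conflicts.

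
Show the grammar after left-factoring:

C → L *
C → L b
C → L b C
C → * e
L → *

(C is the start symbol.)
Left-factoring transforms A → αβ₁ | αβ₂ into A → αA' and A' → β₁ | β₂
(α is the longest common prefix among the alternatives). Repeat until
no nonterminal has two alternatives with a common prefix.

Round 1: C has alternatives sharing prefix 'L'. Introduce C': C → L C'
  Add: C' → *
  Add: C' → b
  Add: C' → b C

Round 2: C' has alternatives sharing prefix 'b'. Introduce C'': C' → b C''
  Add: C'' → ε
  Add: C'' → C

No remaining common prefixes — done.

Resulting grammar:
C → L C'
C' → *
C' → b C''
C'' → ε
C'' → C
C → * e
L → *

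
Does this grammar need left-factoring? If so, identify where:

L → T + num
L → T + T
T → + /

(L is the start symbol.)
Yes, L has productions with common prefix 'T +'

Left-factoring is needed when two productions for the same non-terminal
share a common prefix on the right-hand side.

Productions for L:
  L → T + num
  L → T + T

Found common prefix 'T +' in productions for L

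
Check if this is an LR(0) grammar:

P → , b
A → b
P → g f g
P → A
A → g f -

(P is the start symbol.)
A grammar is LR(0) if no state in the canonical LR(0) collection has:
  - both a shift item (dot before a terminal) and a complete item (shift-reduce conflict), or
  - two or more complete items (reduce-reduce conflict; the accept item [P' → P .] counts as a complete item here).

Augment with P' → P and build the canonical LR(0) collection (I0 = CLOSURE({[P' → . P]}), then GOTO on every symbol after a dot until no new states appear). It has 10 states:
  I0: { [A → . b], [A → . g f -], [P → . , b], [P → . A], [P → . g f g], [P' → . P] }  — shift
  I1: { [P → , . b] }  — shift
  I2: { [P → A .] }  — reduce
  I3: { [P' → P .] }  — accept
  I4: { [A → b .] }  — reduce
  I5: { [A → g . f -], [P → g . f g] }  — shift
  I6: { [A → g f . -], [P → g f . g] }  — shift
  I7: { [A → g f - .] }  — reduce
  I8: { [P → g f g .] }  — reduce
  I9: { [P → , b .] }  — reduce

Every state is either a pure shift/goto state or contains exactly one complete item and nothing to shift — no conflicts. The grammar is LR(0).

Answer: Yes, the grammar is LR(0)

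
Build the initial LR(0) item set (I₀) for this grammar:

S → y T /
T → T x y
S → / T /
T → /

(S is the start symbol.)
First, augment the grammar with S' → S
I₀ = CLOSURE({ [S' → . S] }):
  [S' → . S] has the dot before S: add [S → . y T /], [S → . / T /]
No further items can be added.

I₀ = { [S → . / T /], [S → . y T /], [S' → . S] }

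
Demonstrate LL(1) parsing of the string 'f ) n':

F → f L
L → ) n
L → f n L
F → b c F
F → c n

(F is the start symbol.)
LL(1) parsing maintains a stack (initially the start symbol over $) and the input. At each step: if the stack top is a terminal, match it against the current input token; if it is a non-terminal N, replace it with the RHS of M[N, lookahead] (the unique production whose predict set contains the lookahead).

Stack is shown with the top on the left.

Stack  Input    Action
----------------------
F $    f ) n $  output F → f L
f L $  f ) n $  match 'f'
L $    ) n $    output L → ) n
) n $  ) n $    match ')'
n $    n $      match 'n'
$      $        accept

The string is accepted.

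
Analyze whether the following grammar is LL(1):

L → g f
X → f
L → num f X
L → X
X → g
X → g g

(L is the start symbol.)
Relevant sets:
  FIRST(X) = { 'f', 'g' }

For L:
  PREDICT(L → g f) = { 'g' }
  PREDICT(L → num f X) = { 'num' }
  PREDICT(L → X) = { 'f', 'g' }
For X:
  PREDICT(X → f) = { 'f' }
  PREDICT(X → g) = { 'g' }
  PREDICT(X → g g) = { 'g' }

Conflict found: Predict set conflict for L: { 'g' }
The grammar is NOT LL(1).

Answer: No. Predict set conflict for L: { 'g' }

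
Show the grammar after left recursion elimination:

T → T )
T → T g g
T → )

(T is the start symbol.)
T → ) T'
T' → ) T'
T' → g g T'
T' → ε

T is directly left-recursive. The standard transformation for
  A → A α₁ | ... | A α_m | β₁ | ... | β_n
is
  A  → β₁ A' | ... | β_n A'
  A' → α₁ A' | ... | α_m A' | ε

T → ) becomes T → ) T'
T → T ) becomes T' → ) T'
T → T g g becomes T' → g g T'
Add T' → ε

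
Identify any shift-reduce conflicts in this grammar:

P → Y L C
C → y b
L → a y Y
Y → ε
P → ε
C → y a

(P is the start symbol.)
A shift-reduce conflict occurs when an LR(0) state has both:
  - a complete (reduce) item [A → α .] (dot at the end), and
  - a shift item [B → β . c γ] (dot before a terminal).

Augment with P' → P and build the canonical LR(0) collection (I0 = CLOSURE({[P' → . P]}), then GOTO on every symbol after a dot until no new states appear). It has 11 states:
  I0: { [P → . Y L C], [P → .], [P' → . P], [Y → .] }  — 2 reduces
  I1: { [P' → P .] }  — accept
  I2: { [L → . a y Y], [P → Y . L C] }  — shift
  I3: { [C → . y a], [C → . y b], [P → Y L . C] }  — shift
  I4: { [L → a . y Y] }  — shift
  I5: { [L → a y . Y], [Y → .] }  — reduce
  I6: { [L → a y Y .] }  — reduce
  I7: { [P → Y L C .] }  — reduce
  I8: { [C → y . a], [C → y . b] }  — shift
  I9: { [C → y a .] }  — reduce
  I10: { [C → y b .] }  — reduce

No state contains both a complete item and a shift item.

Answer: No shift-reduce conflicts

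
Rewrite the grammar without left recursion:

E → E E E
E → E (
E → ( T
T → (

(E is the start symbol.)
E is directly left-recursive. The standard transformation for
  A → A α₁ | ... | A α_m | β₁ | ... | β_n
is
  A  → β₁ A' | ... | β_n A'
  A' → α₁ A' | ... | α_m A' | ε

E → ( T becomes E → ( T E'
E → E E E becomes E' → E E E'
E → E ( becomes E' → ( E'
Add E' → ε

Productions for other non-terminals are unchanged:
  T → (

Resulting grammar:
E → ( T E'
E' → E E E'
E' → ( E'
E' → ε
T → (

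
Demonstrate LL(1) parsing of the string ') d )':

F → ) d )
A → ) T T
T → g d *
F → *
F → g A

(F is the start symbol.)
LL(1) parsing maintains a stack (initially the start symbol over $) and the input. At each step: if the stack top is a terminal, match it against the current input token; if it is a non-terminal N, replace it with the RHS of M[N, lookahead] (the unique production whose predict set contains the lookahead).

Stack is shown with the top on the left.

Stack    Input    Action
------------------------
F $      ) d ) $  output F → ) d )
) d ) $  ) d ) $  match ')'
d ) $    d ) $    match 'd'
) $      ) $      match ')'
$        $        accept

The string is accepted.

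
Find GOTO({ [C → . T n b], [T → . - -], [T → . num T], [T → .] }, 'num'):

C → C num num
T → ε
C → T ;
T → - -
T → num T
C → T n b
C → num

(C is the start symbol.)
GOTO(I, 'num') = CLOSURE({ [A → αX.β] : [A → α.Xβ] ∈ I, X = 'num' })

Items with dot before 'num', with the dot advanced:
  [T → . num T] → [T → num . T]
Closure of the advanced items:
  [T → num . T] has the dot before T: add [T → .], [T → . - -], [T → . num T]

GOTO = { [T → . - -], [T → . num T], [T → .], [T → num . T] }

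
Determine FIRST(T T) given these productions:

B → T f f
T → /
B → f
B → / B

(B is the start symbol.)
FIRST sets of the non-terminals involved (from the grammar, by fixed-point iteration):
  FIRST(T) = { '/' }

To compute FIRST(T T), process the symbols left to right:
Symbol T is a non-terminal. Add FIRST(T) \ {ε} = { '/' }
T is not nullable (ε ∉ FIRST(T)), so stop here.
FIRST(T T) = { '/' }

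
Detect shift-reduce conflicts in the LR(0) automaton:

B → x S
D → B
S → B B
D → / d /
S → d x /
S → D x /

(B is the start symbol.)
A shift-reduce conflict occurs when an LR(0) state has both:
  - a complete (reduce) item [A → α .] (dot at the end), and
  - a shift item [B → β . c γ] (dot before a terminal).

Augment with B' → B and build the canonical LR(0) collection (I0 = CLOSURE({[B' → . B]}), then GOTO on every symbol after a dot until no new states appear). It has 15 states:
  I0: { [B → . x S], [B' → . B] }  — shift
  I1: { [B' → B .] }  — accept
  I2: { [B → . x S], [B → x . S], [D → . / d /], [D → . B], [S → . B B], [S → . D x /], [S → . d x /] }  — shift
  I3: { [D → / . d /] }  — shift
  I4: { [B → . x S], [D → B .], [S → B . B] }  — shift, reduce
  I5: { [S → D . x /] }  — shift
  I6: { [B → x S .] }  — reduce
  I7: { [S → d . x /] }  — shift
  I8: { [S → d x . /] }  — shift
  I9: { [S → d x / .] }  — reduce
  I10: { [S → D x . /] }  — shift
  I11: { [S → D x / .] }  — reduce
  I12: { [S → B B .] }  — reduce
  I13: { [D → / d . /] }  — shift
  I14: { [D → / d / .] }  — reduce

I4 contains reduce item [D → B .] and shift item [B → . x S] — shift-reduce conflict.

Answer: Yes — I4: [D → B .] vs [B → . x S]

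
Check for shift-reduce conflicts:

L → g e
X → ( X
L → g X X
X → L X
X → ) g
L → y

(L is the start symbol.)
No shift-reduce conflicts

A shift-reduce conflict occurs when an LR(0) state has both:
  - a complete (reduce) item [A → α .] (dot at the end), and
  - a shift item [B → β . c γ] (dot before a terminal).

Augment with L' → L and build the canonical LR(0) collection (I0 = CLOSURE({[L' → . L]}), then GOTO on every symbol after a dot until no new states appear). It has 13 states:
  I0: { [L → . g X X], [L → . g e], [L → . y], [L' → . L] }  — shift
  I1: { [L' → L .] }  — accept
  I2: { [L → . g X X], [L → . g e], [L → . y], [L → g . X X], [L → g . e], [X → . ( X], [X → . ) g], [X → . L X] }  — shift
  I3: { [L → y .] }  — reduce
  I4: { [L → . g X X], [L → . g e], [L → . y], [X → ( . X], [X → . ( X], [X → . ) g], [X → . L X] }  — shift
  I5: { [X → ) . g] }  — shift
  I6: { [L → . g X X], [L → . g e], [L → . y], [X → . ( X], [X → . ) g], [X → . L X], [X → L . X] }  — shift
  I7: { [L → . g X X], [L → . g e], [L → . y], [L → g X . X], [X → . ( X], [X → . ) g], [X → . L X] }  — shift
  I8: { [L → g e .] }  — reduce
  I9: { [L → g X X .] }  — reduce
  I10: { [X → L X .] }  — reduce
  I11: { [X → ) g .] }  — reduce
  I12: { [X → ( X .] }  — reduce

No state contains both a complete item and a shift item.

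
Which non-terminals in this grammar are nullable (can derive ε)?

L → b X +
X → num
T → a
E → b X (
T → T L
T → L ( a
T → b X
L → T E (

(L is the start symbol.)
There are no ε-productions, so no non-terminal can derive ε.
No non-terminals are nullable.

Answer: None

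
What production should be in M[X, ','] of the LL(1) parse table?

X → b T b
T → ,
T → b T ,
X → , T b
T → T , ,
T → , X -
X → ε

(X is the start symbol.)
X → , T b

To find M[X, ','], we find productions for X where ',' is in the predict set (PREDICT(N → α) = (FIRST(α) \ {ε}) ∪ (FOLLOW(N) if α ⇒* ε)).

Relevant sets:
  FOLLOW(X) = { $, '-' }

X → b T b: PREDICT = { 'b' }
X → , T b: PREDICT = { ',' }
  ',' is in predict set, so this production goes in M[X, ',']
X → ε: PREDICT = { $, '-' }

M[X, ','] = X → , T b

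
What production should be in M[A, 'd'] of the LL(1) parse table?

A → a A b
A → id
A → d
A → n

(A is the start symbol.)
To find M[A, 'd'], we find productions for A where 'd' is in the predict set (PREDICT(N → α) = (FIRST(α) \ {ε}) ∪ (FOLLOW(N) if α ⇒* ε)).

A → a A b: PREDICT = { 'a' }
A → id: PREDICT = { 'id' }
A → d: PREDICT = { 'd' }
  'd' is in predict set, so this production goes in M[A, 'd']
A → n: PREDICT = { 'n' }

M[A, 'd'] = A → d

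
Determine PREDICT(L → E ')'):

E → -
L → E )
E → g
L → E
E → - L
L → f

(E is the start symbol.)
{ '-', 'g' }

PREDICT(L → E ')') = (FIRST(RHS) \ {ε}) ∪ (FOLLOW(L) if ε ∈ FIRST(RHS), i.e. RHS ⇒* ε)
FIRST(E) = { '-', 'g' }
FIRST(E ')') = { '-', 'g' }
ε ∉ FIRST(E ')'), so FOLLOW(L) is not added.
PREDICT(L → E ')') = { '-', 'g' }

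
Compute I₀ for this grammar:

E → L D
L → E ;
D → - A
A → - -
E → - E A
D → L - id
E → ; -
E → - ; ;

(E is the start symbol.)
First, augment the grammar with E' → E
I₀ = CLOSURE({ [E' → . E] }):
  [E' → . E] has the dot before E: add [E → . L D], [E → . - E A], [E → . ; -], [E → . - ; ;]
  [E → . L D] has the dot before L: add [L → . E ;]
No further items can be added.

I₀ = { [E → . - ; ;], [E → . - E A], [E → . ; -], [E → . L D], [E' → . E], [L → . E ;] }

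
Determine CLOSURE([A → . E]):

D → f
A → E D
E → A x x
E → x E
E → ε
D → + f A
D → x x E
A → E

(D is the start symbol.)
{ [A → . E D], [A → . E], [E → . A x x], [E → . x E], [E → .] }

To compute CLOSURE, for each item [A → α.Bβ] where B is a non-terminal, add [B → .γ] for all productions B → γ; repeat for the newly added items until nothing changes.

Start with: [A → . E]
  [A → . E] has the dot before E: add [E → . A x x], [E → . x E], [E → .]
  [E → . A x x] has the dot before A: add [A → . E D]
No further items can be added.

CLOSURE = { [A → . E D], [A → . E], [E → . A x x], [E → . x E], [E → .] }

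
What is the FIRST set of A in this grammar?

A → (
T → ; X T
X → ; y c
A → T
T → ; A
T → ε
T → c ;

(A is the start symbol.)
{ '(', ';', 'c', ε }

To compute FIRST(A), examine every production with A on the left-hand side, reading each right-hand side left to right until a non-nullable symbol is reached.

FIRST sets of the other non-terminals involved (by the same procedure, iterated to a fixed point):
  FIRST(T) = { ';', 'c', ε }

From A → (:
  - '(' is a terminal: add '(' and stop
From A → T:
  - T is a non-terminal: add FIRST(T) \ {ε} = { ';', 'c' }
    T is nullable and nothing follows, so the whole right-hand side can vanish: ε ∈ FIRST(A)

Collecting: FIRST(A) = { '(', ';', 'c', ε }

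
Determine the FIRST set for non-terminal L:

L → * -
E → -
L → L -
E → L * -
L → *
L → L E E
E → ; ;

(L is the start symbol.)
{ '*' }

To compute FIRST(L), examine every production with L on the left-hand side, reading each right-hand side left to right until a non-nullable symbol is reached.

From L → * -:
  - '*' is a terminal: add '*' and stop
From L → L -:
  - L is the symbol being defined: contributes nothing new
    L is not nullable, so stop
From L → *:
  - '*' is a terminal: add '*' and stop
From L → L E E:
  - L is the symbol being defined: contributes nothing new
    L is not nullable, so stop

Collecting: FIRST(L) = { '*' }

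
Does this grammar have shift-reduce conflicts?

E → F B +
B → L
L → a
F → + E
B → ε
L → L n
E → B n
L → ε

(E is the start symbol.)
Yes — I0: [B → .] vs [F → . + E]; I1: [B → .] vs [F → . + E]; I4: [B → .] vs [L → . a]; I5: [B → L .] vs [L → L . n]

A shift-reduce conflict occurs when an LR(0) state has both:
  - a complete (reduce) item [A → α .] (dot at the end), and
  - a shift item [B → β . c γ] (dot before a terminal).

Augment with E' → E and build the canonical LR(0) collection (I0 = CLOSURE({[E' → . E]}), then GOTO on every symbol after a dot until no new states appear). It has 12 states:
  I0: { [B → . L], [B → .], [E → . B n], [E → . F B +], [E' → . E], [F → . + E], [L → . L n], [L → . a], [L → .] }  — shift, 2 reduces
  I1: { [B → . L], [B → .], [E → . B n], [E → . F B +], [F → + . E], [F → . + E], [L → . L n], [L → . a], [L → .] }  — shift, 2 reduces
  I2: { [E → B . n] }  — shift
  I3: { [E' → E .] }  — accept
  I4: { [B → . L], [B → .], [E → F . B +], [L → . L n], [L → . a], [L → .] }  — shift, 2 reduces
  I5: { [B → L .], [L → L . n] }  — shift, reduce
  I6: { [L → a .] }  — reduce
  I7: { [L → L n .] }  — reduce
  I8: { [E → F B . +] }  — shift
  I9: { [E → F B + .] }  — reduce
  I10: { [E → B n .] }  — reduce
  I11: { [F → + E .] }  — reduce

I0 contains reduce items [B → .], [L → .] and shift items [F → . + E], [L → . a] — shift-reduce conflict.
I1 contains reduce items [B → .], [L → .] and shift items [F → . + E], [L → . a] — shift-reduce conflict.
I4 contains reduce items [B → .], [L → .] and shift item [L → . a] — shift-reduce conflict.
I5 contains reduce item [B → L .] and shift item [L → L . n] — shift-reduce conflict.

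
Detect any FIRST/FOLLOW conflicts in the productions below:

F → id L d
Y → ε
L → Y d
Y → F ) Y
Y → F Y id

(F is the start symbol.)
Yes. Y → F ')' Y with FOLLOW(Y) on { 'id' }; Y → F Y id with FOLLOW(Y) on { 'id' }

A FIRST/FOLLOW conflict occurs when a non-terminal N has a nullable alternative N → β (β ⇒* ε) and another alternative N → α with FIRST(α) ∩ FOLLOW(N) ≠ ∅: on such a lookahead the parser cannot decide between expanding α and letting N vanish via β.

Nullable non-terminals: Y.
FIRST sets used below: FIRST(F) = { 'id' }

Y: nullable alternative(s) Y → ε; FOLLOW(Y) = { 'd', 'id' }
  Y → ε: FIRST \ {ε} = { } — this is the only nullable alternative, skip
  Y → F ) Y: FIRST \ {ε} = { 'id' } — overlaps FOLLOW(Y) on { 'id' }: CONFLICT
  Y → F Y id: FIRST \ {ε} = { 'id' } — overlaps FOLLOW(Y) on { 'id' }: CONFLICT

F, L have no nullable alternative, so no FIRST/FOLLOW check is needed there.

So the grammar has 2 FIRST/FOLLOW conflicts (marked CONFLICT above).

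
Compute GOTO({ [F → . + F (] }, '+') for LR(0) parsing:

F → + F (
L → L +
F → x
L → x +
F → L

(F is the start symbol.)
GOTO(I, '+') = CLOSURE({ [A → αX.β] : [A → α.Xβ] ∈ I, X = '+' })

Items with dot before '+', with the dot advanced:
  [F → . + F (] → [F → + . F (]
Closure of the advanced items:
  [F → + . F (] has the dot before F: add [F → . + F (], [F → . x], [F → . L]
  [F → . L] has the dot before L: add [L → . L +], [L → . x +]

GOTO = { [F → + . F (], [F → . + F (], [F → . L], [F → . x], [L → . L +], [L → . x +] }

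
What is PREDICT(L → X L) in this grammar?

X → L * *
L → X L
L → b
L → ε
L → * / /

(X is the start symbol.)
{ '*', 'b' }

PREDICT(L → X L) = (FIRST(RHS) \ {ε}) ∪ (FOLLOW(L) if ε ∈ FIRST(RHS), i.e. RHS ⇒* ε)
FIRST(X) = { '*', 'b' }
FIRST(X L) = { '*', 'b' }
ε ∉ FIRST(X L), so FOLLOW(L) is not added.
PREDICT(L → X L) = { '*', 'b' }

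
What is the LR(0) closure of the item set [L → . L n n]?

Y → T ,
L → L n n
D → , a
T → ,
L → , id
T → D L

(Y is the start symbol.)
To compute CLOSURE, for each item [A → α.Bβ] where B is a non-terminal, add [B → .γ] for all productions B → γ; repeat for the newly added items until nothing changes.

Start with: [L → . L n n]
  [L → . L n n] has the dot before L: add [L → . , id]
No further items can be added.

CLOSURE = { [L → . , id], [L → . L n n] }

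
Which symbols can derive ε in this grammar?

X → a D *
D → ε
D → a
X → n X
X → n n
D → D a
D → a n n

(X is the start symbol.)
{ 'D' }

A non-terminal is nullable if it can derive ε (the empty string): either it has an ε-production, or it has a production whose right-hand side consists entirely of nullable non-terminals.

ε-productions: D → ε
So D is immediately nullable.
No further non-terminal can be added: every production for the remaining non-terminals contains a terminal or a non-nullable non-terminal.
Nullable = { 'D' }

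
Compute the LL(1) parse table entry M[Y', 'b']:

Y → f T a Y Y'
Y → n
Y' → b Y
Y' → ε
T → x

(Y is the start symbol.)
To find M[Y', 'b'], we find productions for Y' where 'b' is in the predict set (PREDICT(N → α) = (FIRST(α) \ {ε}) ∪ (FOLLOW(N) if α ⇒* ε)).

Relevant sets:
  FOLLOW(Y') = { $, 'b' }

Y' → b Y: PREDICT = { 'b' }
  'b' is in predict set, so this production goes in M[Y', 'b']
Y' → ε: PREDICT = { $, 'b' }
  'b' is in predict set, so this production goes in M[Y', 'b']

M[Y', 'b'] = Y' → b Y, Y' → ε  (a multiply-defined cell — the grammar is not LL(1))

Answer: Y' → b Y, Y' → ε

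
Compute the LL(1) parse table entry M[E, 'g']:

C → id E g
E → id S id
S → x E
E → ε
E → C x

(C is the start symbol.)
To find M[E, 'g'], we find productions for E where 'g' is in the predict set (PREDICT(N → α) = (FIRST(α) \ {ε}) ∪ (FOLLOW(N) if α ⇒* ε)).

Relevant sets:
  FIRST(C) = { 'id' }
  FOLLOW(E) = { 'g', 'id' }

E → id S id: PREDICT = { 'id' }
E → ε: PREDICT = { 'g', 'id' }
  'g' is in predict set, so this production goes in M[E, 'g']
E → C x: PREDICT = { 'id' }

M[E, 'g'] = E → ε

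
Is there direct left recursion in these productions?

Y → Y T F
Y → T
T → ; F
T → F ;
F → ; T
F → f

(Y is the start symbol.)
Direct left recursion occurs when N → N α for some non-terminal N (the right-hand side begins with the left-hand side itself).

Y → Y T F: LEFT RECURSIVE (starts with Y)
Y → T: starts with T
T → ; F: starts with ';'
T → F ;: starts with F
F → ; T: starts with ';'
F → f: starts with f

The grammar has direct left recursion on: Y.

Answer: Yes, Y is left-recursive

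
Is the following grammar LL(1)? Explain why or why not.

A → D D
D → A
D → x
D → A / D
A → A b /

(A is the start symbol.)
A grammar is LL(1) if for each non-terminal N with multiple productions, the predict sets of those productions are pairwise disjoint, where PREDICT(N → α) = (FIRST(α) \ {ε}) ∪ (FOLLOW(N) if α ⇒* ε).

Relevant sets:
  FIRST(D) = { 'x' }
  FIRST(A) = { 'x' }

For A:
  PREDICT(A → D D) = { 'x' }
  PREDICT(A → A b '/') = { 'x' }
For D:
  PREDICT(D → A) = { 'x' }
  PREDICT(D → x) = { 'x' }
  PREDICT(D → A '/' D) = { 'x' }

Conflict found: Predict set conflict for A: { 'x' }
The grammar is NOT LL(1).

Answer: No. Predict set conflict for A: { 'x' }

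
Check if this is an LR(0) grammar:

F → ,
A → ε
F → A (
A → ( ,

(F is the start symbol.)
A grammar is LR(0) if no state in the canonical LR(0) collection has:
  - both a shift item (dot before a terminal) and a complete item (shift-reduce conflict), or
  - two or more complete items (reduce-reduce conflict; the accept item [F' → F .] counts as a complete item here).

Augment with F' → F and build the canonical LR(0) collection (I0 = CLOSURE({[F' → . F]}), then GOTO on every symbol after a dot until no new states appear). It has 7 states:
  I0: { [A → . ( ,], [A → .], [F → . ,], [F → . A (], [F' → . F] }  — shift, reduce
  I1: { [A → ( . ,] }  — shift
  I2: { [F → , .] }  — reduce
  I3: { [F → A . (] }  — shift
  I4: { [F' → F .] }  — accept
  I5: { [F → A ( .] }  — reduce
  I6: { [A → ( , .] }  — reduce

Conflict in state I0:
  Shift-reduce conflict between [A → .] and [A → . ( ,]
So the grammar is NOT LR(0).

Answer: No. Shift-reduce conflict between [A → .] and [A → . ( ,]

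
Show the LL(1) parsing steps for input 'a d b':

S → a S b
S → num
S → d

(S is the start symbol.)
Stack is shown with the top on the left.

Stack    Input    Action
------------------------
S $      a d b $  output S → a S b
a S b $  a d b $  match 'a'
S b $    d b $    output S → d
d b $    d b $    match 'd'
b $      b $      match 'b'
$        $        accept

The string is accepted.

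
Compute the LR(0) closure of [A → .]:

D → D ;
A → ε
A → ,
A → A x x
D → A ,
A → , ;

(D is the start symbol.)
To compute CLOSURE, for each item [A → α.Bβ] where B is a non-terminal, add [B → .γ] for all productions B → γ; repeat for the newly added items until nothing changes.

Start with: [A → .]
The dot is at the end, so nothing is added.

CLOSURE = { [A → .] }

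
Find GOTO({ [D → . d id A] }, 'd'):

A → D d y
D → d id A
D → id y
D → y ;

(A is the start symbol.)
{ [D → d . id A] }

GOTO(I, 'd') = CLOSURE({ [A → αX.β] : [A → α.Xβ] ∈ I, X = 'd' })

Items with dot before 'd', with the dot advanced:
  [D → . d id A] → [D → d . id A]
Closure adds nothing (no advanced item has the dot before a non-terminal).

GOTO = { [D → d . id A] }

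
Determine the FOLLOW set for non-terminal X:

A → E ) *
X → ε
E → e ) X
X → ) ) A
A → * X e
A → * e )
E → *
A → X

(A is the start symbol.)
{ $, ')', 'e' }

To compute FOLLOW(X), find every occurrence of X on a right-hand side N → α X β: add FIRST(β) \ {ε}, and if β is empty or nullable also add FOLLOW(N). Iterate to a fixed point.

In E → e ) X: X is at the end, add FOLLOW(E)
In A → * X e: X is followed by e, add FIRST(e) \ {ε} = { 'e' }
In A → X: X is at the end, add FOLLOW(A)

The FOLLOW sets referred to above (computed the same way, to a fixed point):
  FOLLOW(E) = { ')' }
  FOLLOW(A) = { $, ')', 'e' }

Taking the union: FOLLOW(X) = { $, ')', 'e' }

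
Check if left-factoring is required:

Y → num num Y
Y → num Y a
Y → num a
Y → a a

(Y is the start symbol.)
Yes, Y has productions with common prefix 'num'

Left-factoring is needed when two productions for the same non-terminal
share a common prefix on the right-hand side.

Productions for Y:
  Y → num num Y
  Y → num Y a
  Y → num a
  Y → a a

Found common prefix 'num' in productions for Y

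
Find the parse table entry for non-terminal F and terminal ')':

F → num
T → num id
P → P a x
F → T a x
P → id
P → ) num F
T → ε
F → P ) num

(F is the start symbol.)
To find M[F, ')'], we find productions for F where ')' is in the predict set (PREDICT(N → α) = (FIRST(α) \ {ε}) ∪ (FOLLOW(N) if α ⇒* ε)).

Relevant sets:
  FIRST(T) = { 'num', ε }
  FIRST(P) = { ')', 'id' }

F → num: PREDICT = { 'num' }
F → T a x: PREDICT = { 'a', 'num' }
F → P ) num: PREDICT = { ')', 'id' }
  ')' is in predict set, so this production goes in M[F, ')']

M[F, ')'] = F → P ) num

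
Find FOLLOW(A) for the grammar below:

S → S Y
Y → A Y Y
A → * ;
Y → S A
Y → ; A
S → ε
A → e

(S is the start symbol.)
To compute FOLLOW(A), find every occurrence of A on a right-hand side N → α A β: add FIRST(β) \ {ε}, and if β is empty or nullable also add FOLLOW(N). Iterate to a fixed point.

In Y → A Y Y: A is followed by Y Y, add FIRST(Y Y) \ {ε} = { '*', ';', 'e' }
In Y → S A: A is at the end, add FOLLOW(Y)
In Y → ; A: A is at the end, add FOLLOW(Y)

The FOLLOW sets referred to above (computed the same way, to a fixed point):
  FOLLOW(Y) = { $, '*', ';', 'e' }

Taking the union: FOLLOW(A) = { $, '*', ';', 'e' }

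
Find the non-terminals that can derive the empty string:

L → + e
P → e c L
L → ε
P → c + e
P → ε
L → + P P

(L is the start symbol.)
{ 'L', 'P' }

ε-productions: L → ε, P → ε
So L, P are immediately nullable.
Every non-terminal is now nullable.
Nullable = { 'L', 'P' }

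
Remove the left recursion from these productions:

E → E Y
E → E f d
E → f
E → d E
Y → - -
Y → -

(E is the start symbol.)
E → f E'
E → d E E'
E' → Y E'
E' → f d E'
E' → ε
Y → - -
Y → -

E is directly left-recursive. The standard transformation for
  A → A α₁ | ... | A α_m | β₁ | ... | β_n
is
  A  → β₁ A' | ... | β_n A'
  A' → α₁ A' | ... | α_m A' | ε

E → f becomes E → f E'
E → d E becomes E → d E E'
E → E Y becomes E' → Y E'
E → E f d becomes E' → f d E'
Add E' → ε

Productions for other non-terminals are unchanged:
  Y → - -
  Y → -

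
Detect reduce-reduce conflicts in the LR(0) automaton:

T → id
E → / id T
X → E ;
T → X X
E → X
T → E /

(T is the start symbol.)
Yes — I7: [E → X .] vs [T → X X .]

A reduce-reduce conflict occurs when an LR(0) state has two complete items [A → α .] and [B → β .] — both call for a reduction, and with no lookahead the parser cannot choose between them.

Augment with T' → T and build the canonical LR(0) collection (I0 = CLOSURE({[T' → . T]}), then GOTO on every symbol after a dot until no new states appear). It has 12 states:
  I0: { [E → . / id T], [E → . X], [T → . E /], [T → . X X], [T → . id], [T' → . T], [X → . E ;] }  — shift
  I1: { [E → / . id T] }  — shift
  I2: { [T → E . /], [X → E . ;] }  — shift
  I3: { [T' → T .] }  — accept
  I4: { [E → . / id T], [E → . X], [E → X .], [T → X . X], [X → . E ;] }  — shift, reduce
  I5: { [T → id .] }  — reduce
  I6: { [X → E . ;] }  — shift
  I7: { [E → X .], [T → X X .] }  — 2 reduces
  I8: { [X → E ; .] }  — reduce
  I9: { [T → E / .] }  — reduce
  I10: { [E → . / id T], [E → . X], [E → / id . T], [T → . E /], [T → . X X], [T → . id], [X → . E ;] }  — shift
  I11: { [E → / id T .] }  — reduce

I7 contains complete items [E → X .], [T → X X .] — reduce-reduce conflict.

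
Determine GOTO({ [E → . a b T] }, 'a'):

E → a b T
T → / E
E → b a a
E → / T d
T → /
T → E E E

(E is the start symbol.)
GOTO(I, 'a') = CLOSURE({ [A → αX.β] : [A → α.Xβ] ∈ I, X = 'a' })

Items with dot before 'a', with the dot advanced:
  [E → . a b T] → [E → a . b T]
Closure adds nothing (no advanced item has the dot before a non-terminal).

GOTO = { [E → a . b T] }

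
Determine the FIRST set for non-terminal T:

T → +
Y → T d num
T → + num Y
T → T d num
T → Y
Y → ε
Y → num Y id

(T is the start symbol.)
{ '+', 'd', 'num', ε }

To compute FIRST(T), examine every production with T on the left-hand side, reading each right-hand side left to right until a non-nullable symbol is reached.

FIRST sets of the other non-terminals involved (by the same procedure, iterated to a fixed point):
  FIRST(Y) = { '+', 'd', 'num', ε }

From T → +:
  - '+' is a terminal: add '+' and stop
From T → + num Y:
  - '+' is a terminal: add '+' and stop
From T → T d num:
  - T is the symbol being defined: contributes nothing new
    T is nullable, so continue to the next symbol
  - d is a terminal: add 'd' and stop
From T → Y:
  - Y is a non-terminal: add FIRST(Y) \ {ε} = { '+', 'd', 'num' }
    Y is nullable and nothing follows, so the whole right-hand side can vanish: ε ∈ FIRST(T)

Collecting: FIRST(T) = { '+', 'd', 'num', ε }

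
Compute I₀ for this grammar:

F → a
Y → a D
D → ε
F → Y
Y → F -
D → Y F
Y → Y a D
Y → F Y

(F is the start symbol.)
First, augment the grammar with F' → F
I₀ = CLOSURE({ [F' → . F] }):
  [F' → . F] has the dot before F: add [F → . a], [F → . Y]
  [F → . Y] has the dot before Y: add [Y → . a D], [Y → . F -], [Y → . Y a D], [Y → . F Y]
No further items can be added.

I₀ = { [F → . Y], [F → . a], [F' → . F], [Y → . F -], [Y → . F Y], [Y → . Y a D], [Y → . a D] }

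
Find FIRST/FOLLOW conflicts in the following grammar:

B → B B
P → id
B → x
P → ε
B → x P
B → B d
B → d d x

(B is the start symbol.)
Nullable non-terminals: P.

P: nullable alternative(s) P → ε; FOLLOW(P) = { $, 'd', 'x' }
  P → id: FIRST \ {ε} = { 'id' } — disjoint from FOLLOW(P)
  P → ε: FIRST \ {ε} = { } — this is the only nullable alternative, skip

B has no nullable alternative, so no FIRST/FOLLOW check is needed there.

No FIRST/FOLLOW conflicts found.

Answer: No FIRST/FOLLOW conflicts.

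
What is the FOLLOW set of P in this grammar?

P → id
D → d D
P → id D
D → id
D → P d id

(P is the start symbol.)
To compute FOLLOW(P), find every occurrence of P on a right-hand side N → α P β: add FIRST(β) \ {ε}, and if β is empty or nullable also add FOLLOW(N). Iterate to a fixed point.

P is the start symbol, so $ ∈ FOLLOW(P).
In D → P d id: P is followed by d id, add FIRST(d id) \ {ε} = { 'd' }

Taking the union: FOLLOW(P) = { $, 'd' }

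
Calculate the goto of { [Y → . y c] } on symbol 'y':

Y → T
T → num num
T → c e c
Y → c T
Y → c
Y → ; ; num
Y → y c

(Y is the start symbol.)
{ [Y → y . c] }

GOTO(I, 'y') = CLOSURE({ [A → αX.β] : [A → α.Xβ] ∈ I, X = 'y' })

Items with dot before 'y', with the dot advanced:
  [Y → . y c] → [Y → y . c]
Closure adds nothing (no advanced item has the dot before a non-terminal).

GOTO = { [Y → y . c] }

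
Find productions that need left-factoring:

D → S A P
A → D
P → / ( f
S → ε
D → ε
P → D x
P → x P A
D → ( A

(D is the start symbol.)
No, left-factoring is not needed

Left-factoring is needed when two productions for the same non-terminal
share a common prefix on the right-hand side.

Productions for D:
  D → S A P
  D → ε
  D → ( A
Productions for P:
  P → / ( f
  P → D x
  P → x P A

No common prefixes found.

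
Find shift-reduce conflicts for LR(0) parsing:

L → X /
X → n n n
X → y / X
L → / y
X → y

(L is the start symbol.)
A shift-reduce conflict occurs when an LR(0) state has both:
  - a complete (reduce) item [A → α .] (dot at the end), and
  - a shift item [B → β . c γ] (dot before a terminal).

Augment with L' → L and build the canonical LR(0) collection (I0 = CLOSURE({[L' → . L]}), then GOTO on every symbol after a dot until no new states appear). It has 12 states:
  I0: { [L → . / y], [L → . X /], [L' → . L], [X → . n n n], [X → . y / X], [X → . y] }  — shift
  I1: { [L → / . y] }  — shift
  I2: { [L' → L .] }  — accept
  I3: { [L → X . /] }  — shift
  I4: { [X → n . n n] }  — shift
  I5: { [X → y . / X], [X → y .] }  — shift, reduce
  I6: { [X → . n n n], [X → . y / X], [X → . y], [X → y / . X] }  — shift
  I7: { [X → y / X .] }  — reduce
  I8: { [X → n n . n] }  — shift
  I9: { [X → n n n .] }  — reduce
  I10: { [L → X / .] }  — reduce
  I11: { [L → / y .] }  — reduce

I5 contains reduce item [X → y .] and shift item [X → y . / X] — shift-reduce conflict.

Answer: Yes — I5: [X → y .] vs [X → y . / X]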